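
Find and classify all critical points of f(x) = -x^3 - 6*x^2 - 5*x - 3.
f'(x) = -3*x^2 - 12*x - 5

Solve f'(x) = 0:
  3*x^2 + 12*x + 5 = 0 has no rational roots; quadratic formula: x = (-12 ± √84)/6.
  ⇒ x = -2 - sqrt(21)/3 ≈ -3.5275, -2 + sqrt(21)/3 ≈ -0.4725

f''(x) = -6*x - 12
Second-derivative test at each critical point:
  f''(-3.5275) = 9.1652 > 0 → local minimum
  f''(-0.4725) = -9.1652 < 0 → local maximum

Critical points: x = -2 - sqrt(21)/3 ≈ -3.5275 (local minimum); x = -2 + sqrt(21)/3 ≈ -0.4725 (local maximum)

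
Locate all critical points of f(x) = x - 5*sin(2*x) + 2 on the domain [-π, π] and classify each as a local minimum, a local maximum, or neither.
f'(x) = 1 - 10*cos(2*x)

Solve f'(x) = 0 on [-π, π]:
  f'(x) = 0 ⇔ cos(2*x) = 1/10, i.e. 2*x = ±arccos(1/10) + 2nπ; keep the solutions lying in [-π, π].
  ⇒ x = -pi + acos(1/10)/2 ≈ -2.4063, -acos(1/10)/2 ≈ -0.7353, acos(1/10)/2 ≈ 0.7353, pi - acos(1/10)/2 ≈ 2.4063

f''(x) = 20*sin(2*x)
Second-derivative test at each critical point:
  f''(-2.4063) = 19.8997 > 0 → local minimum
  f''(-0.7353) = -19.8997 < 0 → local maximum
  f''(0.7353) = 19.8997 > 0 → local minimum
  f''(2.4063) = -19.8997 < 0 → local maximum

Critical points: x = -pi + acos(1/10)/2 ≈ -2.4063 (local minimum); x = -acos(1/10)/2 ≈ -0.7353 (local maximum); x = acos(1/10)/2 ≈ 0.7353 (local minimum); x = pi - acos(1/10)/2 ≈ 2.4063 (local maximum)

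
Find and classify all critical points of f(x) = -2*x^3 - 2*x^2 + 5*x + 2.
f'(x) = -6*x^2 - 4*x + 5

Solve f'(x) = 0:
  6*x^2 + 4*x - 5 = 0 has no rational roots; quadratic formula: x = (-4 ± √136)/12.
  ⇒ x = -sqrt(34)/6 - 1/3 ≈ -1.3052, -1/3 + sqrt(34)/6 ≈ 0.6385

f''(x) = -12*x - 4
Second-derivative test at each critical point:
  f''(-1.3052) = 11.6619 > 0 → local minimum
  f''(0.6385) = -11.6619 < 0 → local maximum

Critical points: x = -sqrt(34)/6 - 1/3 ≈ -1.3052 (local minimum); x = -1/3 + sqrt(34)/6 ≈ 0.6385 (local maximum)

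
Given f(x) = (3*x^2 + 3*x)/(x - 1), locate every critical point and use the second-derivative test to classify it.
f'(x) = 3*(x^2 - 2*x - 1)/(x^2 - 2*x + 1)

Solve f'(x) = 0:
  f'(x) = 3*(x^2 - 2*x - 1)/(x - 1)^2; the denominator is positive wherever f is defined, so f'(x) = 0 ⇔ 3*x^2 - 6*x - 3 = 0.
  Factor: 3*x^2 - 6*x - 3 = 3*(x^2 - 2*x - 1); x^2 - 2*x - 1 = 0 has no rational roots; quadratic formula: x = (2 ± √8)/2.
  ⇒ x = 1 - sqrt(2) ≈ -0.4142, 1 + sqrt(2) ≈ 2.4142

f''(x) = 12/(x^3 - 3*x^2 + 3*x - 1)
Second-derivative test at each critical point:
  f''(-0.4142) = -4.2426 < 0 → local maximum
  f''(2.4142) = 4.2426 > 0 → local minimum

Critical points: x = 1 - sqrt(2) ≈ -0.4142 (local maximum); x = 1 + sqrt(2) ≈ 2.4142 (local minimum)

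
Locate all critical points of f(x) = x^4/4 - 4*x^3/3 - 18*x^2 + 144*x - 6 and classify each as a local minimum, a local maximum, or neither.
f'(x) = x^3 - 4*x^2 - 36*x + 144

Solve f'(x) = 0:
  Factor: x^3 - 4*x^2 - 36*x + 144 = (x - 6)*(x - 4)*(x + 6) = 0.
  ⇒ x = -6, 4, 6

f''(x) = 3*x^2 - 8*x - 36
Second-derivative test at each critical point:
  f''(-6) = 120 > 0 → local minimum
  f''(4) = -20 < 0 → local maximum
  f''(6) = 24 > 0 → local minimum

Critical points: x = -6 (local minimum); x = 4 (local maximum); x = 6 (local minimum)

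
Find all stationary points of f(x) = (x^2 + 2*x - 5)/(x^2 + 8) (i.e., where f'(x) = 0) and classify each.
f'(x) = 2*(-x^2 + 13*x + 8)/(x^4 + 16*x^2 + 64)

Solve f'(x) = 0:
  f'(x) = -2*(x^2 - 13*x - 8)/(x^2 + 8)^2; the denominator is positive wherever f is defined, so f'(x) = 0 ⇔ -2*x^2 + 26*x + 16 = 0.
  Factor: -2*x^2 + 26*x + 16 = -2*(x^2 - 13*x - 8); x^2 - 13*x - 8 = 0 has no rational roots; quadratic formula: x = (13 ± √201)/2.
  ⇒ x = 13/2 - sqrt(201)/2 ≈ -0.5887, 13/2 + sqrt(201)/2 ≈ 13.5887

f''(x) = 2*(2*x^3 - 39*x^2 - 48*x + 104)/(x^6 + 24*x^4 + 192*x^2 + 512)
Second-derivative test at each critical point:
  f''(-0.5887) = 0.4070 > 0 → local minimum
  f''(13.5887) = -0.0008 < 0 → local maximum

Critical points: x = 13/2 - sqrt(201)/2 ≈ -0.5887 (local minimum); x = 13/2 + sqrt(201)/2 ≈ 13.5887 (local maximum)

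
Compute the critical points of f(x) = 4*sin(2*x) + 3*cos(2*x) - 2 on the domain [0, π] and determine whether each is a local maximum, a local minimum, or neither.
f'(x) = -6*sin(2*x) + 8*cos(2*x)

Solve f'(x) = 0 on [0, π]:
  f'(x) = 0 ⇔ 4*cos(2*x) = 3*sin(2*x) ⇔ tan(2*x) = 4/3, i.e. 2*x = arctan(4/3) + nπ; keep the solutions lying in [0, π].
  ⇒ x = atan(4/3)/2 ≈ 0.4636, atan(4/3)/2 + pi/2 ≈ 2.0344

f''(x) = -16*sin(2*x) - 12*cos(2*x)
Second-derivative test at each critical point:
  f''(0.4636) = -20 < 0 → local maximum
  f''(2.0344) = 20 > 0 → local minimum

Critical points: x = atan(4/3)/2 ≈ 0.4636 (local maximum); x = atan(4/3)/2 + pi/2 ≈ 2.0344 (local minimum)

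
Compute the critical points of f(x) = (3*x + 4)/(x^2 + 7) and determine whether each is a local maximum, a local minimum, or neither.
f'(x) = (-3*x^2 - 8*x + 21)/(x^4 + 14*x^2 + 49)

Solve f'(x) = 0:
  f'(x) = -(3*x^2 + 8*x - 21)/(x^2 + 7)^2; the denominator is positive wherever f is defined, so f'(x) = 0 ⇔ -3*x^2 - 8*x + 21 = 0.
  3*x^2 + 8*x - 21 = 0 has no rational roots; quadratic formula: x = (-8 ± √316)/6.
  ⇒ x = -sqrt(79)/3 - 4/3 ≈ -4.2961, -4/3 + sqrt(79)/3 ≈ 1.6294

f''(x) = 2*(4*x^2*(3*x + 4) - (9*x + 4)*(x^2 + 7))/(x^2 + 7)^3
Second-derivative test at each critical point:
  f''(-4.2961) = 0.0274 > 0 → local minimum
  f''(1.6294) = -0.1907 < 0 → local maximum

Critical points: x = -sqrt(79)/3 - 4/3 ≈ -4.2961 (local minimum); x = -4/3 + sqrt(79)/3 ≈ 1.6294 (local maximum)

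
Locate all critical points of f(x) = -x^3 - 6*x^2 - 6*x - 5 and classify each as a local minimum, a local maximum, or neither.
f'(x) = -3*x^2 - 12*x - 6

Solve f'(x) = 0:
  Factor: -3*x^2 - 12*x - 6 = -3*(x^2 + 4*x + 2); x^2 + 4*x + 2 = 0 has no rational roots; quadratic formula: x = (-4 ± √8)/2.
  ⇒ x = -2 - sqrt(2) ≈ -3.4142, -2 + sqrt(2) ≈ -0.5858

f''(x) = -6*x - 12
Second-derivative test at each critical point:
  f''(-3.4142) = 8.4853 > 0 → local minimum
  f''(-0.5858) = -8.4853 < 0 → local maximum

Critical points: x = -2 - sqrt(2) ≈ -3.4142 (local minimum); x = -2 + sqrt(2) ≈ -0.5858 (local maximum)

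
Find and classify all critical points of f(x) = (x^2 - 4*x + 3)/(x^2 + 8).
f'(x) = 2*(2*x^2 + 5*x - 16)/(x^4 + 16*x^2 + 64)

Solve f'(x) = 0:
  f'(x) = 2*(2*x^2 + 5*x - 16)/(x^2 + 8)^2; the denominator is positive wherever f is defined, so f'(x) = 0 ⇔ 4*x^2 + 10*x - 32 = 0.
  Factor: 4*x^2 + 10*x - 32 = 2*(2*x^2 + 5*x - 16); 2*x^2 + 5*x - 16 = 0 has no rational roots; quadratic formula: x = (-5 ± √153)/4.
  ⇒ x = -3*sqrt(17)/4 - 5/4 ≈ -4.3423, -5/4 + 3*sqrt(17)/4 ≈ 1.8423

f''(x) = 2*(-4*x^3 - 15*x^2 + 96*x + 40)/(x^6 + 24*x^4 + 192*x^2 + 512)
Second-derivative test at each critical point:
  f''(-4.3423) = -0.0343 < 0 → local maximum
  f''(1.8423) = 0.1906 > 0 → local minimum

Critical points: x = -3*sqrt(17)/4 - 5/4 ≈ -4.3423 (local maximum); x = -5/4 + 3*sqrt(17)/4 ≈ 1.8423 (local minimum)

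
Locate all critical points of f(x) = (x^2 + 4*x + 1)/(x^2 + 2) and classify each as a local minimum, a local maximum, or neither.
f'(x) = 2*(-2*x^2 + x + 4)/(x^4 + 4*x^2 + 4)

Solve f'(x) = 0:
  f'(x) = -2*(2*x^2 - x - 4)/(x^2 + 2)^2; the denominator is positive wherever f is defined, so f'(x) = 0 ⇔ -4*x^2 + 2*x + 8 = 0.
  Factor: -4*x^2 + 2*x + 8 = -2*(2*x^2 - x - 4); 2*x^2 - x - 4 = 0 has no rational roots; quadratic formula: x = (1 ± √33)/4.
  ⇒ x = 1/4 - sqrt(33)/4 ≈ -1.1861, 1/4 + sqrt(33)/4 ≈ 1.6861

f''(x) = 2*(4*x^3 - 3*x^2 - 24*x + 2)/(x^6 + 6*x^4 + 12*x^2 + 8)
Second-derivative test at each critical point:
  f''(-1.1861) = 0.9898 > 0 → local minimum
  f''(1.6861) = -0.4898 < 0 → local maximum

Critical points: x = 1/4 - sqrt(33)/4 ≈ -1.1861 (local minimum); x = 1/4 + sqrt(33)/4 ≈ 1.6861 (local maximum)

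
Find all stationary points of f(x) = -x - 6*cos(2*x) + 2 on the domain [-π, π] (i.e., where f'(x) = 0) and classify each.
f'(x) = 12*sin(2*x) - 1

Solve f'(x) = 0 on [-π, π]:
  f'(x) = 0 ⇔ sin(2*x) = 1/12, i.e. 2*x = arcsin(1/12) + 2nπ or 2*x = π − arcsin(1/12) + 2nπ; keep the solutions lying in [-π, π].
  ⇒ x = -pi + asin(1/12)/2 ≈ -3.0999, -pi/2 - asin(1/12)/2 ≈ -1.6125, asin(1/12)/2 ≈ 0.0417, -asin(1/12)/2 + pi/2 ≈ 1.5291

f''(x) = 24*cos(2*x)
Second-derivative test at each critical point:
  f''(-3.0999) = 23.9165 > 0 → local minimum
  f''(-1.6125) = -23.9165 < 0 → local maximum
  f''(0.0417) = 23.9165 > 0 → local minimum
  f''(1.5291) = -23.9165 < 0 → local maximum

Critical points: x = -pi + asin(1/12)/2 ≈ -3.0999 (local minimum); x = -pi/2 - asin(1/12)/2 ≈ -1.6125 (local maximum); x = asin(1/12)/2 ≈ 0.0417 (local minimum); x = -asin(1/12)/2 + pi/2 ≈ 1.5291 (local maximum)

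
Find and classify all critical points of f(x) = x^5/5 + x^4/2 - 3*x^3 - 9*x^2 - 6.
f'(x) = x*(x^3 + 2*x^2 - 9*x - 18)

Solve f'(x) = 0:
  Factor: x^4 + 2*x^3 - 9*x^2 - 18*x = x*(x - 3)*(x + 2)*(x + 3) = 0.
  ⇒ x = -3, -2, 0, 3

f''(x) = 4*x^3 + 6*x^2 - 18*x - 18
Second-derivative test at each critical point:
  f''(-3) = -18 < 0 → local maximum
  f''(-2) = 10 > 0 → local minimum
  f''(0) = -18 < 0 → local maximum
  f''(3) = 90 > 0 → local minimum

Critical points: x = -3 (local maximum); x = -2 (local minimum); x = 0 (local maximum); x = 3 (local minimum)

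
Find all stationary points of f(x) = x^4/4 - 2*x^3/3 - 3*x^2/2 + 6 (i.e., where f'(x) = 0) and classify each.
f'(x) = x*(x^2 - 2*x - 3)

Solve f'(x) = 0:
  Factor: x^3 - 2*x^2 - 3*x = x*(x - 3)*(x + 1) = 0.
  ⇒ x = -1, 0, 3

f''(x) = 3*x^2 - 4*x - 3
Second-derivative test at each critical point:
  f''(-1) = 4 > 0 → local minimum
  f''(0) = -3 < 0 → local maximum
  f''(3) = 12 > 0 → local minimum

Critical points: x = -1 (local minimum); x = 0 (local maximum); x = 3 (local minimum)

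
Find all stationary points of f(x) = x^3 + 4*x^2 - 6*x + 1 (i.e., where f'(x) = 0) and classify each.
f'(x) = 3*x^2 + 8*x - 6

Solve f'(x) = 0:
  3*x^2 + 8*x - 6 = 0 has no rational roots; quadratic formula: x = (-8 ± √136)/6.
  ⇒ x = -sqrt(34)/3 - 4/3 ≈ -3.2770, -4/3 + sqrt(34)/3 ≈ 0.6103

f''(x) = 6*x + 8
Second-derivative test at each critical point:
  f''(-3.2770) = -11.6619 < 0 → local maximum
  f''(0.6103) = 11.6619 > 0 → local minimum

Critical points: x = -sqrt(34)/3 - 4/3 ≈ -3.2770 (local maximum); x = -4/3 + sqrt(34)/3 ≈ 0.6103 (local minimum)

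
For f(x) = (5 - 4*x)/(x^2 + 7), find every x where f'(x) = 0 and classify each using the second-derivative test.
f'(x) = 2*(2*x^2 - 5*x - 14)/(x^4 + 14*x^2 + 49)

Solve f'(x) = 0:
  f'(x) = 2*(2*x^2 - 5*x - 14)/(x^2 + 7)^2; the denominator is positive wherever f is defined, so f'(x) = 0 ⇔ 4*x^2 - 10*x - 28 = 0.
  Factor: 4*x^2 - 10*x - 28 = 2*(2*x^2 - 5*x - 14); 2*x^2 - 5*x - 14 = 0 has no rational roots; quadratic formula: x = (5 ± √137)/4.
  ⇒ x = 5/4 - sqrt(137)/4 ≈ -1.6762, 5/4 + sqrt(137)/4 ≈ 4.1762

f''(x) = 2*(4*x^2*(5 - 4*x) + (12*x - 5)*(x^2 + 7))/(x^2 + 7)^3
Second-derivative test at each critical point:
  f''(-1.6762) = -0.2433 < 0 → local maximum
  f''(4.1762) = 0.0392 > 0 → local minimum

Critical points: x = 5/4 - sqrt(137)/4 ≈ -1.6762 (local maximum); x = 5/4 + sqrt(137)/4 ≈ 4.1762 (local minimum)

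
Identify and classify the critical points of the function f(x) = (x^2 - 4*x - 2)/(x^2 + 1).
f'(x) = 2*(2*x^2 + 3*x - 2)/(x^4 + 2*x^2 + 1)

Solve f'(x) = 0:
  f'(x) = 2*(x + 2)*(2*x - 1)/(x^2 + 1)^2; the denominator is positive wherever f is defined, so f'(x) = 0 ⇔ 4*x^2 + 6*x - 4 = 0.
  Factor: 4*x^2 + 6*x - 4 = 2*(x + 2)*(2*x - 1) = 0.
  ⇒ x = -2, 1/2

f''(x) = 2*(-4*x^3 - 9*x^2 + 12*x + 3)/(x^6 + 3*x^4 + 3*x^2 + 1)
Second-derivative test at each critical point:
  f''(-2) = -2/5 < 0 → local maximum
  f''(1/2) = 32/5 > 0 → local minimum

Critical points: x = -2 (local maximum); x = 1/2 (local minimum)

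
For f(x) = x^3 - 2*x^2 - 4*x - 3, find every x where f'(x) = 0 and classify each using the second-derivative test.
f'(x) = 3*x^2 - 4*x - 4

Solve f'(x) = 0:
  Factor: 3*x^2 - 4*x - 4 = (x - 2)*(3*x + 2) = 0.
  ⇒ x = -2/3, 2

f''(x) = 6*x - 4
Second-derivative test at each critical point:
  f''(-2/3) = -8 < 0 → local maximum
  f''(2) = 8 > 0 → local minimum

Critical points: x = -2/3 (local maximum); x = 2 (local minimum)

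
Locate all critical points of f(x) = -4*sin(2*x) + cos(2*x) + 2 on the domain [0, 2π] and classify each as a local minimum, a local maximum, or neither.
f'(x) = -2*sin(2*x) - 8*cos(2*x)

Solve f'(x) = 0 on [0, 2π]:
  f'(x) = 0 ⇔ -4*cos(2*x) = sin(2*x) ⇔ tan(2*x) = -4, i.e. 2*x = arctan(-4) + nπ; keep the solutions lying in [0, 2π].
  ⇒ x = -atan(4)/2 + pi/2 ≈ 0.9079, pi - atan(4)/2 ≈ 2.4787, -atan(4)/2 + 3*pi/2 ≈ 4.0495, -atan(4)/2 + 2*pi ≈ 5.6203

f''(x) = 16*sin(2*x) - 4*cos(2*x)
Second-derivative test at each critical point:
  f''(0.9079) = 16.4924 > 0 → local minimum
  f''(2.4787) = -16.4924 < 0 → local maximum
  f''(4.0495) = 16.4924 > 0 → local minimum
  f''(5.6203) = -16.4924 < 0 → local maximum

Critical points: x = -atan(4)/2 + pi/2 ≈ 0.9079 (local minimum); x = pi - atan(4)/2 ≈ 2.4787 (local maximum); x = -atan(4)/2 + 3*pi/2 ≈ 4.0495 (local minimum); x = -atan(4)/2 + 2*pi ≈ 5.6203 (local maximum)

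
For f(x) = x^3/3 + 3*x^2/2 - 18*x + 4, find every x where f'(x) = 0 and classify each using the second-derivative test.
f'(x) = x^2 + 3*x - 18

Solve f'(x) = 0:
  Factor: x^2 + 3*x - 18 = (x - 3)*(x + 6) = 0.
  ⇒ x = -6, 3

f''(x) = 2*x + 3
Second-derivative test at each critical point:
  f''(-6) = -9 < 0 → local maximum
  f''(3) = 9 > 0 → local minimum

Critical points: x = -6 (local maximum); x = 3 (local minimum)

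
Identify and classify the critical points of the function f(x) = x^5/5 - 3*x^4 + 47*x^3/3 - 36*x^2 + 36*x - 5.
f'(x) = x^4 - 12*x^3 + 47*x^2 - 72*x + 36

Solve f'(x) = 0:
  Factor: x^4 - 12*x^3 + 47*x^2 - 72*x + 36 = (x - 6)*(x - 3)*(x - 2)*(x - 1) = 0.
  ⇒ x = 1, 2, 3, 6

f''(x) = 4*x^3 - 36*x^2 + 94*x - 72
Second-derivative test at each critical point:
  f''(1) = -10 < 0 → local maximum
  f''(2) = 4 > 0 → local minimum
  f''(3) = -6 < 0 → local maximum
  f''(6) = 60 > 0 → local minimum

Critical points: x = 1 (local maximum); x = 2 (local minimum); x = 3 (local maximum); x = 6 (local minimum)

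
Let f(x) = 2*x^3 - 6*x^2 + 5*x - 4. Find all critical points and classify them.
f'(x) = 6*x^2 - 12*x + 5

Solve f'(x) = 0:
  6*x^2 - 12*x + 5 = 0 has no rational roots; quadratic formula: x = (12 ± √24)/12.
  ⇒ x = 1 - sqrt(6)/6 ≈ 0.5918, sqrt(6)/6 + 1 ≈ 1.4082

f''(x) = 12*x - 12
Second-derivative test at each critical point:
  f''(0.5918) = -4.8990 < 0 → local maximum
  f''(1.4082) = 4.8990 > 0 → local minimum

Critical points: x = 1 - sqrt(6)/6 ≈ 0.5918 (local maximum); x = sqrt(6)/6 + 1 ≈ 1.4082 (local minimum)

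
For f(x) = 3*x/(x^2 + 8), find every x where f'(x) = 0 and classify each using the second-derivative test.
f'(x) = 3*(8 - x^2)/(x^4 + 16*x^2 + 64)

Solve f'(x) = 0:
  f'(x) = -3*(x^2 - 8)/(x^2 + 8)^2; the denominator is positive wherever f is defined, so f'(x) = 0 ⇔ 24 - 3*x^2 = 0.
  Factor: 24 - 3*x^2 = -3*(x^2 - 8); x^2 - 8 = 0 has no rational roots; quadratic formula: x = (0 ± √32)/2.
  ⇒ x = -2*sqrt(2) ≈ -2.8284, 2*sqrt(2) ≈ 2.8284

f''(x) = 6*x*(x^2 - 24)/(x^2 + 8)^3
Second-derivative test at each critical point:
  f''(-2.8284) = 0.0663 > 0 → local minimum
  f''(2.8284) = -0.0663 < 0 → local maximum

Critical points: x = -2*sqrt(2) ≈ -2.8284 (local minimum); x = 2*sqrt(2) ≈ 2.8284 (local maximum)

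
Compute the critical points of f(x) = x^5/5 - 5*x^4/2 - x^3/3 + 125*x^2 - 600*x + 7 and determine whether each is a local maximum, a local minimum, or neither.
f'(x) = x^4 - 10*x^3 - x^2 + 250*x - 600

Solve f'(x) = 0:
  Factor: x^4 - 10*x^3 - x^2 + 250*x - 600 = (x - 6)*(x - 5)*(x - 4)*(x + 5) = 0.
  ⇒ x = -5, 4, 5, 6

f''(x) = 4*x^3 - 30*x^2 - 2*x + 250
Second-derivative test at each critical point:
  f''(-5) = -990 < 0 → local maximum
  f''(4) = 18 > 0 → local minimum
  f''(5) = -10 < 0 → local maximum
  f''(6) = 22 > 0 → local minimum

Critical points: x = -5 (local maximum); x = 4 (local minimum); x = 5 (local maximum); x = 6 (local minimum)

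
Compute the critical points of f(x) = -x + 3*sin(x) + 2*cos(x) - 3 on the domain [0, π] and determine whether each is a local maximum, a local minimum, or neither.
f'(x) = -2*sin(x) + 3*cos(x) - 1

Solve f'(x) = 0 on [0, π]:
  f'(x) = 0 ⇔ -2*sin(x) + 3*cos(x) = 1. Write the left side as R·cos(x + φ) with R = √(3² + 2²) = sqrt(13), cos φ = 3*sqrt(13)/13, sin φ = 2*sqrt(13)/13; then cos(x + φ) = sqrt(13)/13. Solve for x and keep the solutions lying in [0, π].
  ⇒ x = atan((-2 + 6*sqrt(3))/(3 + 4*sqrt(3))) ≈ 0.7018

f''(x) = -3*sin(x) - 2*cos(x)
Second-derivative test at each critical point:
  f''(0.7018) = -3.4641 < 0 → local maximum

Critical points: x = atan((-2 + 6*sqrt(3))/(3 + 4*sqrt(3))) ≈ 0.7018 (local maximum)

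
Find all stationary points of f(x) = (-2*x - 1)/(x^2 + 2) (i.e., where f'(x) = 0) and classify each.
f'(x) = 2*(x^2 + x - 2)/(x^4 + 4*x^2 + 4)

Solve f'(x) = 0:
  f'(x) = 2*(x - 1)*(x + 2)/(x^2 + 2)^2; the denominator is positive wherever f is defined, so f'(x) = 0 ⇔ 2*x^2 + 2*x - 4 = 0.
  Factor: 2*x^2 + 2*x - 4 = 2*(x - 1)*(x + 2) = 0.
  ⇒ x = -2, 1

f''(x) = 2*(-4*x^2*(2*x + 1) + (6*x + 1)*(x^2 + 2))/(x^2 + 2)^3
Second-derivative test at each critical point:
  f''(-2) = -1/6 < 0 → local maximum
  f''(1) = 2/3 > 0 → local minimum

Critical points: x = -2 (local maximum); x = 1 (local minimum)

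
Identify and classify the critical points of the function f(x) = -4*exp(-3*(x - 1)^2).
f'(x) = 24*(x - 1)*exp(-3*(x - 1)^2)

Solve f'(x) = 0:
  f'(x) = (24*x - 24)·exp(-3*(x - 1)^2) and exp(-3*(x - 1)^2) > 0 for every x, so f'(x) = 0 ⇔ 24*x - 24 = 0.
  Factor: 24*x - 24 = 24*(x - 1) = 0.
  ⇒ x = 1

f''(x) = 24*(1 - 6*(x - 1)^2)*exp(-3*(x - 1)^2)
Second-derivative test at each critical point:
  f''(1) = 24 > 0 → local minimum

Critical points: x = 1 (local minimum)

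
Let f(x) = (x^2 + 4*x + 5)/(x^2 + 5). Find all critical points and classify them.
f'(x) = 4*(5 - x^2)/(x^4 + 10*x^2 + 25)

Solve f'(x) = 0:
  f'(x) = -4*(x^2 - 5)/(x^2 + 5)^2; the denominator is positive wherever f is defined, so f'(x) = 0 ⇔ 20 - 4*x^2 = 0.
  Factor: 20 - 4*x^2 = -4*(x^2 - 5); x^2 - 5 = 0 has no rational roots; quadratic formula: x = (0 ± √20)/2.
  ⇒ x = -sqrt(5) ≈ -2.2361, sqrt(5) ≈ 2.2361

f''(x) = 8*x*(x^2 - 15)/(x^6 + 15*x^4 + 75*x^2 + 125)
Second-derivative test at each critical point:
  f''(-2.2361) = 0.1789 > 0 → local minimum
  f''(2.2361) = -0.1789 < 0 → local maximum

Critical points: x = -sqrt(5) ≈ -2.2361 (local minimum); x = sqrt(5) ≈ 2.2361 (local maximum)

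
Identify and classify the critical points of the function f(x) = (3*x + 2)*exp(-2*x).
f'(x) = (-6*x - 1)*exp(-2*x)

Solve f'(x) = 0:
  f'(x) = (-6*x - 1)·exp(-2*x) and exp(-2*x) > 0 for every x, so f'(x) = 0 ⇔ -6*x - 1 = 0.
  -6*x - 1 = 0.
  ⇒ x = -1/6

f''(x) = 4*(3*x - 1)*exp(-2*x)
Second-derivative test at each critical point:
  f''(-1/6) = -8.3737 < 0 → local maximum

Critical points: x = -1/6 (local maximum)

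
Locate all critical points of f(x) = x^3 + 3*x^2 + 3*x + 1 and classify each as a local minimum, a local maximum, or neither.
f'(x) = 3*x^2 + 6*x + 3

Solve f'(x) = 0:
  Factor: 3*x^2 + 6*x + 3 = 3*(x + 1)^2 = 0.
  ⇒ x = -1

f''(x) = 6*x + 6
Second-derivative test at each critical point:
  f''(-1) = 0, so the second-derivative test is inconclusive; use the first-derivative test: f'(-5/4) = 0.1875, f'(-3/4) = 0.1875 — f' is positive on both sides (no sign change) → neither a local maximum nor a local minimum

Critical points: x = -1 (neither)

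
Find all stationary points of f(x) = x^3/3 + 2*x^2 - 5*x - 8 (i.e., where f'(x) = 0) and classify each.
f'(x) = x^2 + 4*x - 5

Solve f'(x) = 0:
  Factor: x^2 + 4*x - 5 = (x - 1)*(x + 5) = 0.
  ⇒ x = -5, 1

f''(x) = 2*x + 4
Second-derivative test at each critical point:
  f''(-5) = -6 < 0 → local maximum
  f''(1) = 6 > 0 → local minimum

Critical points: x = -5 (local maximum); x = 1 (local minimum)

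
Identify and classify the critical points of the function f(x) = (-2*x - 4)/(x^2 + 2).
f'(x) = 2*(-x^2 + 2*x*(x + 2) - 2)/(x^2 + 2)^2

Solve f'(x) = 0:
  f'(x) = 2*(x^2 + 4*x - 2)/(x^2 + 2)^2; the denominator is positive wherever f is defined, so f'(x) = 0 ⇔ 2*x^2 + 8*x - 4 = 0.
  Factor: 2*x^2 + 8*x - 4 = 2*(x^2 + 4*x - 2); x^2 + 4*x - 2 = 0 has no rational roots; quadratic formula: x = (-4 ± √24)/2.
  ⇒ x = -sqrt(6) - 2 ≈ -4.4495, -2 + sqrt(6) ≈ 0.4495

f''(x) = 4*(-4*x^2*(x + 2) + (3*x + 2)*(x^2 + 2))/(x^2 + 2)^3
Second-derivative test at each critical point:
  f''(-4.4495) = -0.0206 < 0 → local maximum
  f''(0.4495) = 2.0206 > 0 → local minimum

Critical points: x = -sqrt(6) - 2 ≈ -4.4495 (local maximum); x = -2 + sqrt(6) ≈ 0.4495 (local minimum)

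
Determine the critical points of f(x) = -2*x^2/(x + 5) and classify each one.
f'(x) = 2*x*(-x - 10)/(x + 5)^2

Solve f'(x) = 0:
  f'(x) = -2*x*(x + 10)/(x + 5)^2; the denominator is positive wherever f is defined, so f'(x) = 0 ⇔ -2*x^2 - 20*x = 0.
  Factor: -2*x^2 - 20*x = -2*x*(x + 10) = 0.
  ⇒ x = -10, 0

f''(x) = -100/(x^3 + 15*x^2 + 75*x + 125)
Second-derivative test at each critical point:
  f''(-10) = 4/5 > 0 → local minimum
  f''(0) = -4/5 < 0 → local maximum

Critical points: x = -10 (local minimum); x = 0 (local maximum)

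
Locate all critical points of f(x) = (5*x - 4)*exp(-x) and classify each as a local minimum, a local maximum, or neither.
f'(x) = (9 - 5*x)*exp(-x)

Solve f'(x) = 0:
  f'(x) = (9 - 5*x)·exp(-x) and exp(-x) > 0 for every x, so f'(x) = 0 ⇔ 9 - 5*x = 0.
  9 - 5*x = 0.
  ⇒ x = 9/5

f''(x) = (5*x - 14)*exp(-x)
Second-derivative test at each critical point:
  f''(9/5) = -0.8265 < 0 → local maximum

Critical points: x = 9/5 (local maximum)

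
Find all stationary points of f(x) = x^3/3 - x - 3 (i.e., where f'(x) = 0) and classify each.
f'(x) = x^2 - 1

Solve f'(x) = 0:
  Factor: x^2 - 1 = (x - 1)*(x + 1) = 0.
  ⇒ x = -1, 1

f''(x) = 2*x
Second-derivative test at each critical point:
  f''(-1) = -2 < 0 → local maximum
  f''(1) = 2 > 0 → local minimum

Critical points: x = -1 (local maximum); x = 1 (local minimum)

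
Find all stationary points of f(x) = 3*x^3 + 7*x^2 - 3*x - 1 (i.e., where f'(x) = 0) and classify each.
f'(x) = 9*x^2 + 14*x - 3

Solve f'(x) = 0:
  9*x^2 + 14*x - 3 = 0 has no rational roots; quadratic formula: x = (-14 ± √304)/18.
  ⇒ x = -2*sqrt(19)/9 - 7/9 ≈ -1.7464, -7/9 + 2*sqrt(19)/9 ≈ 0.1909

f''(x) = 18*x + 14
Second-derivative test at each critical point:
  f''(-1.7464) = -17.4356 < 0 → local maximum
  f''(0.1909) = 17.4356 > 0 → local minimum

Critical points: x = -2*sqrt(19)/9 - 7/9 ≈ -1.7464 (local maximum); x = -7/9 + 2*sqrt(19)/9 ≈ 0.1909 (local minimum)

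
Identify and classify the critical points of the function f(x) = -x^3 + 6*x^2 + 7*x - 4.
f'(x) = -3*x^2 + 12*x + 7

Solve f'(x) = 0:
  3*x^2 - 12*x - 7 = 0 has no rational roots; quadratic formula: x = (12 ± √228)/6.
  ⇒ x = 2 - sqrt(57)/3 ≈ -0.5166, 2 + sqrt(57)/3 ≈ 4.5166

f''(x) = 12 - 6*x
Second-derivative test at each critical point:
  f''(-0.5166) = 15.0997 > 0 → local minimum
  f''(4.5166) = -15.0997 < 0 → local maximum

Critical points: x = 2 - sqrt(57)/3 ≈ -0.5166 (local minimum); x = 2 + sqrt(57)/3 ≈ 4.5166 (local maximum)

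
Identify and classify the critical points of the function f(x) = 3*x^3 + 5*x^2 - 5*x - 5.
f'(x) = 9*x^2 + 10*x - 5

Solve f'(x) = 0:
  9*x^2 + 10*x - 5 = 0 has no rational roots; quadratic formula: x = (-10 ± √280)/18.
  ⇒ x = -sqrt(70)/9 - 5/9 ≈ -1.4852, -5/9 + sqrt(70)/9 ≈ 0.3741

f''(x) = 18*x + 10
Second-derivative test at each critical point:
  f''(-1.4852) = -16.7332 < 0 → local maximum
  f''(0.3741) = 16.7332 > 0 → local minimum

Critical points: x = -sqrt(70)/9 - 5/9 ≈ -1.4852 (local maximum); x = -5/9 + sqrt(70)/9 ≈ 0.3741 (local minimum)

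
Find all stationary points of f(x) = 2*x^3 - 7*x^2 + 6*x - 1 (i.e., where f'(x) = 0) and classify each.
f'(x) = 6*x^2 - 14*x + 6

Solve f'(x) = 0:
  Factor: 6*x^2 - 14*x + 6 = 2*(3*x^2 - 7*x + 3); 3*x^2 - 7*x + 3 = 0 has no rational roots; quadratic formula: x = (7 ± √13)/6.
  ⇒ x = 7/6 - sqrt(13)/6 ≈ 0.5657, sqrt(13)/6 + 7/6 ≈ 1.7676

f''(x) = 12*x - 14
Second-derivative test at each critical point:
  f''(0.5657) = -7.2111 < 0 → local maximum
  f''(1.7676) = 7.2111 > 0 → local minimum

Critical points: x = 7/6 - sqrt(13)/6 ≈ 0.5657 (local maximum); x = sqrt(13)/6 + 7/6 ≈ 1.7676 (local minimum)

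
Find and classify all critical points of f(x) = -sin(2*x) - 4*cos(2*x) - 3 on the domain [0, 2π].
f'(x) = 8*sin(2*x) - 2*cos(2*x)

Solve f'(x) = 0 on [0, 2π]:
  f'(x) = 0 ⇔ -cos(2*x) = -4*sin(2*x) ⇔ tan(2*x) = 1/4, i.e. 2*x = arctan(1/4) + nπ; keep the solutions lying in [0, 2π].
  ⇒ x = atan(1/4)/2 ≈ 0.1225, atan(1/4)/2 + pi/2 ≈ 1.6933, atan(1/4)/2 + pi ≈ 3.2641, atan(1/4)/2 + 3*pi/2 ≈ 4.8349

f''(x) = 4*sin(2*x) + 16*cos(2*x)
Second-derivative test at each critical point:
  f''(0.1225) = 16.4924 > 0 → local minimum
  f''(1.6933) = -16.4924 < 0 → local maximum
  f''(3.2641) = 16.4924 > 0 → local minimum
  f''(4.8349) = -16.4924 < 0 → local maximum

Critical points: x = atan(1/4)/2 ≈ 0.1225 (local minimum); x = atan(1/4)/2 + pi/2 ≈ 1.6933 (local maximum); x = atan(1/4)/2 + pi ≈ 3.2641 (local minimum); x = atan(1/4)/2 + 3*pi/2 ≈ 4.8349 (local maximum)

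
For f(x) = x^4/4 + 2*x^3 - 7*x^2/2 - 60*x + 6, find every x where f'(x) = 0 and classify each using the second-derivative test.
f'(x) = x^3 + 6*x^2 - 7*x - 60

Solve f'(x) = 0:
  Factor: x^3 + 6*x^2 - 7*x - 60 = (x - 3)*(x + 4)*(x + 5) = 0.
  ⇒ x = -5, -4, 3

f''(x) = 3*x^2 + 12*x - 7
Second-derivative test at each critical point:
  f''(-5) = 8 > 0 → local minimum
  f''(-4) = -7 < 0 → local maximum
  f''(3) = 56 > 0 → local minimum

Critical points: x = -5 (local minimum); x = -4 (local maximum); x = 3 (local minimum)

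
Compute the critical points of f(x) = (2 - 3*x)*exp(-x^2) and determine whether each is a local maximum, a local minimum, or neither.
f'(x) = (2*x*(3*x - 2) - 3)*exp(-x^2)

Solve f'(x) = 0:
  f'(x) = (6*x^2 - 4*x - 3)·exp(-x^2) and exp(-x^2) > 0 for every x, so f'(x) = 0 ⇔ 6*x^2 - 4*x - 3 = 0.
  6*x^2 - 4*x - 3 = 0 has no rational roots; quadratic formula: x = (4 ± √88)/12.
  ⇒ x = 1/3 - sqrt(22)/6 ≈ -0.4484, 1/3 + sqrt(22)/6 ≈ 1.1151

f''(x) = 2*(2*x^2*(2 - 3*x) + 9*x - 2)*exp(-x^2)
Second-derivative test at each critical point:
  f''(-0.4484) = -7.6722 < 0 → local maximum
  f''(1.1151) = 2.7055 > 0 → local minimum

Critical points: x = 1/3 - sqrt(22)/6 ≈ -0.4484 (local maximum); x = 1/3 + sqrt(22)/6 ≈ 1.1151 (local minimum)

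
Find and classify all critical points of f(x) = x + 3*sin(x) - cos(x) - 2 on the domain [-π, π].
f'(x) = sin(x) + 3*cos(x) + 1

Solve f'(x) = 0 on [-π, π]:
  f'(x) = 0 ⇔ sin(x) + 3*cos(x) = -1. Write the left side as R·cos(x + φ) with R = √(3² + (-1)²) = sqrt(10), cos φ = 3*sqrt(10)/10, sin φ = -sqrt(10)/10; then cos(x + φ) = -sqrt(10)/10. Solve for x and keep the solutions lying in [-π, π].
  ⇒ x = -pi/2 ≈ -1.5708, pi - atan(4/3) ≈ 2.2143

f''(x) = -3*sin(x) + cos(x)
Second-derivative test at each critical point:
  f''(-1.5708) = 3 > 0 → local minimum
  f''(2.2143) = -3 < 0 → local maximum

Critical points: x = -pi/2 ≈ -1.5708 (local minimum); x = pi - atan(4/3) ≈ 2.2143 (local maximum)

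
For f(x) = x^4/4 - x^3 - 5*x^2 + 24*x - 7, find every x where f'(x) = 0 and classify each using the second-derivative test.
f'(x) = x^3 - 3*x^2 - 10*x + 24

Solve f'(x) = 0:
  Factor: x^3 - 3*x^2 - 10*x + 24 = (x - 4)*(x - 2)*(x + 3) = 0.
  ⇒ x = -3, 2, 4

f''(x) = 3*x^2 - 6*x - 10
Second-derivative test at each critical point:
  f''(-3) = 35 > 0 → local minimum
  f''(2) = -10 < 0 → local maximum
  f''(4) = 14 > 0 → local minimum

Critical points: x = -3 (local minimum); x = 2 (local maximum); x = 4 (local minimum)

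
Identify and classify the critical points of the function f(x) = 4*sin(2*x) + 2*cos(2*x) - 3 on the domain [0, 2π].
f'(x) = -4*sin(2*x) + 8*cos(2*x)

Solve f'(x) = 0 on [0, 2π]:
  f'(x) = 0 ⇔ 4*cos(2*x) = 2*sin(2*x) ⇔ tan(2*x) = 2, i.e. 2*x = arctan(2) + nπ; keep the solutions lying in [0, 2π].
  ⇒ x = atan(2)/2 ≈ 0.5536, atan(2)/2 + pi/2 ≈ 2.1244, atan(2)/2 + pi ≈ 3.6952, atan(2)/2 + 3*pi/2 ≈ 5.2660

f''(x) = -16*sin(2*x) - 8*cos(2*x)
Second-derivative test at each critical point:
  f''(0.5536) = -17.8885 < 0 → local maximum
  f''(2.1244) = 17.8885 > 0 → local minimum
  f''(3.6952) = -17.8885 < 0 → local maximum
  f''(5.2660) = 17.8885 > 0 → local minimum

Critical points: x = atan(2)/2 ≈ 0.5536 (local maximum); x = atan(2)/2 + pi/2 ≈ 2.1244 (local minimum); x = atan(2)/2 + pi ≈ 3.6952 (local maximum); x = atan(2)/2 + 3*pi/2 ≈ 5.2660 (local minimum)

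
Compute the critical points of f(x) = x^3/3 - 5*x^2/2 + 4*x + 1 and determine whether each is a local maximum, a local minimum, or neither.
f'(x) = x^2 - 5*x + 4

Solve f'(x) = 0:
  Factor: x^2 - 5*x + 4 = (x - 4)*(x - 1) = 0.
  ⇒ x = 1, 4

f''(x) = 2*x - 5
Second-derivative test at each critical point:
  f''(1) = -3 < 0 → local maximum
  f''(4) = 3 > 0 → local minimum

Critical points: x = 1 (local maximum); x = 4 (local minimum)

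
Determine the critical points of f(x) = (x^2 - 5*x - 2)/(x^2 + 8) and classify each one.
f'(x) = 5*(x^2 + 4*x - 8)/(x^4 + 16*x^2 + 64)

Solve f'(x) = 0:
  f'(x) = 5*(x^2 + 4*x - 8)/(x^2 + 8)^2; the denominator is positive wherever f is defined, so f'(x) = 0 ⇔ 5*x^2 + 20*x - 40 = 0.
  Factor: 5*x^2 + 20*x - 40 = 5*(x^2 + 4*x - 8); x^2 + 4*x - 8 = 0 has no rational roots; quadratic formula: x = (-4 ± √48)/2.
  ⇒ x = -2*sqrt(3) - 2 ≈ -5.4641, -2 + 2*sqrt(3) ≈ 1.4641

f''(x) = 10*(-x^3 - 6*x^2 + 24*x + 16)/(x^6 + 24*x^4 + 192*x^2 + 512)
Second-derivative test at each critical point:
  f''(-5.4641) = -0.0242 < 0 → local maximum
  f''(1.4641) = 0.3367 > 0 → local minimum

Critical points: x = -2*sqrt(3) - 2 ≈ -5.4641 (local maximum); x = -2 + 2*sqrt(3) ≈ 1.4641 (local minimum)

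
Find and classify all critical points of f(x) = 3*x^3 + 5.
f'(x) = 9*x^2

Solve f'(x) = 0:
  ⇒ x = 0

f''(x) = 18*x
Second-derivative test at each critical point:
  f''(0) = 0, so the second-derivative test is inconclusive; use the first-derivative test: f'(-1/4) = 0.5625, f'(1/4) = 0.5625 — f' is positive on both sides (no sign change) → neither a local maximum nor a local minimum

Critical points: x = 0 (neither)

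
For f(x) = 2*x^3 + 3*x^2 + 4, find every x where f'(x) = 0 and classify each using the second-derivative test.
f'(x) = 6*x*(x + 1)

Solve f'(x) = 0:
  Factor: 6*x^2 + 6*x = 6*x*(x + 1) = 0.
  ⇒ x = -1, 0

f''(x) = 12*x + 6
Second-derivative test at each critical point:
  f''(-1) = -6 < 0 → local maximum
  f''(0) = 6 > 0 → local minimum

Critical points: x = -1 (local maximum); x = 0 (local minimum)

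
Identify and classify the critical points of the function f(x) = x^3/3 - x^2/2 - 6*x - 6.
f'(x) = x^2 - x - 6

Solve f'(x) = 0:
  Factor: x^2 - x - 6 = (x - 3)*(x + 2) = 0.
  ⇒ x = -2, 3

f''(x) = 2*x - 1
Second-derivative test at each critical point:
  f''(-2) = -5 < 0 → local maximum
  f''(3) = 5 > 0 → local minimum

Critical points: x = -2 (local maximum); x = 3 (local minimum)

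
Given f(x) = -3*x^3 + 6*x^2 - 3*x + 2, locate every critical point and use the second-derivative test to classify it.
f'(x) = -9*x^2 + 12*x - 3

Solve f'(x) = 0:
  Factor: -9*x^2 + 12*x - 3 = -3*(x - 1)*(3*x - 1) = 0.
  ⇒ x = 1/3, 1

f''(x) = 12 - 18*x
Second-derivative test at each critical point:
  f''(1/3) = 6 > 0 → local minimum
  f''(1) = -6 < 0 → local maximum

Critical points: x = 1/3 (local minimum); x = 1 (local maximum)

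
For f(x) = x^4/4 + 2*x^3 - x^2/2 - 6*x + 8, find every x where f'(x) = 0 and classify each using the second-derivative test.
f'(x) = x^3 + 6*x^2 - x - 6

Solve f'(x) = 0:
  Factor: x^3 + 6*x^2 - x - 6 = (x - 1)*(x + 1)*(x + 6) = 0.
  ⇒ x = -6, -1, 1

f''(x) = 3*x^2 + 12*x - 1
Second-derivative test at each critical point:
  f''(-6) = 35 > 0 → local minimum
  f''(-1) = -10 < 0 → local maximum
  f''(1) = 14 > 0 → local minimum

Critical points: x = -6 (local minimum); x = -1 (local maximum); x = 1 (local minimum)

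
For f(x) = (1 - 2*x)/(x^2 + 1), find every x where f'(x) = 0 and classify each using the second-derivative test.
f'(x) = 2*(x^2 - x - 1)/(x^4 + 2*x^2 + 1)

Solve f'(x) = 0:
  f'(x) = 2*(x^2 - x - 1)/(x^2 + 1)^2; the denominator is positive wherever f is defined, so f'(x) = 0 ⇔ 2*x^2 - 2*x - 2 = 0.
  Factor: 2*x^2 - 2*x - 2 = 2*(x^2 - x - 1); x^2 - x - 1 = 0 has no rational roots; quadratic formula: x = (1 ± √5)/2.
  ⇒ x = 1/2 - sqrt(5)/2 ≈ -0.6180, 1/2 + sqrt(5)/2 ≈ 1.6180

f''(x) = 2*(4*x^2*(1 - 2*x) + (6*x - 1)*(x^2 + 1))/(x^2 + 1)^3
Second-derivative test at each critical point:
  f''(-0.6180) = -2.3416 < 0 → local maximum
  f''(1.6180) = 0.3416 > 0 → local minimum

Critical points: x = 1/2 - sqrt(5)/2 ≈ -0.6180 (local maximum); x = 1/2 + sqrt(5)/2 ≈ 1.6180 (local minimum)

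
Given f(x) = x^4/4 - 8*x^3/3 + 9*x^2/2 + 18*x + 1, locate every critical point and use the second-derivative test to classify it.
f'(x) = x^3 - 8*x^2 + 9*x + 18

Solve f'(x) = 0:
  Factor: x^3 - 8*x^2 + 9*x + 18 = (x - 6)*(x - 3)*(x + 1) = 0.
  ⇒ x = -1, 3, 6

f''(x) = 3*x^2 - 16*x + 9
Second-derivative test at each critical point:
  f''(-1) = 28 > 0 → local minimum
  f''(3) = -12 < 0 → local maximum
  f''(6) = 21 > 0 → local minimum

Critical points: x = -1 (local minimum); x = 3 (local maximum); x = 6 (local minimum)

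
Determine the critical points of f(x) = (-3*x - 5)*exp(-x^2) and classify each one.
f'(x) = (2*x*(3*x + 5) - 3)*exp(-x^2)

Solve f'(x) = 0:
  f'(x) = (6*x^2 + 10*x - 3)·exp(-x^2) and exp(-x^2) > 0 for every x, so f'(x) = 0 ⇔ 6*x^2 + 10*x - 3 = 0.
  6*x^2 + 10*x - 3 = 0 has no rational roots; quadratic formula: x = (-10 ± √172)/12.
  ⇒ x = -sqrt(43)/6 - 5/6 ≈ -1.9262, -5/6 + sqrt(43)/6 ≈ 0.2596

f''(x) = 2*(-6*x^3 - 10*x^2 + 9*x + 5)*exp(-x^2)
Second-derivative test at each critical point:
  f''(-1.9262) = -0.3209 < 0 → local maximum
  f''(0.2596) = 12.2603 > 0 → local minimum

Critical points: x = -sqrt(43)/6 - 5/6 ≈ -1.9262 (local maximum); x = -5/6 + sqrt(43)/6 ≈ 0.2596 (local minimum)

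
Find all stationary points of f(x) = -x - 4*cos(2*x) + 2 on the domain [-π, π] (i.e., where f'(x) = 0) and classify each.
f'(x) = 8*sin(2*x) - 1

Solve f'(x) = 0 on [-π, π]:
  f'(x) = 0 ⇔ sin(2*x) = 1/8, i.e. 2*x = arcsin(1/8) + 2nπ or 2*x = π − arcsin(1/8) + 2nπ; keep the solutions lying in [-π, π].
  ⇒ x = -pi + asin(1/8)/2 ≈ -3.0789, -pi/2 - asin(1/8)/2 ≈ -1.6335, asin(1/8)/2 ≈ 0.0627, -asin(1/8)/2 + pi/2 ≈ 1.5081

f''(x) = 16*cos(2*x)
Second-derivative test at each critical point:
  f''(-3.0789) = 15.8745 > 0 → local minimum
  f''(-1.6335) = -15.8745 < 0 → local maximum
  f''(0.0627) = 15.8745 > 0 → local minimum
  f''(1.5081) = -15.8745 < 0 → local maximum

Critical points: x = -pi + asin(1/8)/2 ≈ -3.0789 (local minimum); x = -pi/2 - asin(1/8)/2 ≈ -1.6335 (local maximum); x = asin(1/8)/2 ≈ 0.0627 (local minimum); x = -asin(1/8)/2 + pi/2 ≈ 1.5081 (local maximum)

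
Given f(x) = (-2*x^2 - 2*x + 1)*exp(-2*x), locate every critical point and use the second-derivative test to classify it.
f'(x) = 4*(x^2 - 1)*exp(-2*x)

Solve f'(x) = 0:
  f'(x) = (4*x^2 - 4)·exp(-2*x) and exp(-2*x) > 0 for every x, so f'(x) = 0 ⇔ 4*x^2 - 4 = 0.
  Factor: 4*x^2 - 4 = 4*(x - 1)*(x + 1) = 0.
  ⇒ x = -1, 1

f''(x) = 8*(-x^2 + x + 1)*exp(-2*x)
Second-derivative test at each critical point:
  f''(-1) = -59.1124 < 0 → local maximum
  f''(1) = 1.0827 > 0 → local minimum

Critical points: x = -1 (local maximum); x = 1 (local minimum)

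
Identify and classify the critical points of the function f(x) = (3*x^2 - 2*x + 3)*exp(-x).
f'(x) = (-3*x^2 + 8*x - 5)*exp(-x)

Solve f'(x) = 0:
  f'(x) = (-3*x^2 + 8*x - 5)·exp(-x) and exp(-x) > 0 for every x, so f'(x) = 0 ⇔ -3*x^2 + 8*x - 5 = 0.
  Factor: -3*x^2 + 8*x - 5 = -(x - 1)*(3*x - 5) = 0.
  ⇒ x = 1, 5/3

f''(x) = (3*x^2 - 14*x + 13)*exp(-x)
Second-derivative test at each critical point:
  f''(1) = 0.7358 > 0 → local minimum
  f''(5/3) = -0.3778 < 0 → local maximum

Critical points: x = 1 (local minimum); x = 5/3 (local maximum)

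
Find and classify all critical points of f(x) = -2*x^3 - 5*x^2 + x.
f'(x) = -6*x^2 - 10*x + 1

Solve f'(x) = 0:
  6*x^2 + 10*x - 1 = 0 has no rational roots; quadratic formula: x = (-10 ± √124)/12.
  ⇒ x = -sqrt(31)/6 - 5/6 ≈ -1.7613, -5/6 + sqrt(31)/6 ≈ 0.0946

f''(x) = -12*x - 10
Second-derivative test at each critical point:
  f''(-1.7613) = 11.1355 > 0 → local minimum
  f''(0.0946) = -11.1355 < 0 → local maximum

Critical points: x = -sqrt(31)/6 - 5/6 ≈ -1.7613 (local minimum); x = -5/6 + sqrt(31)/6 ≈ 0.0946 (local maximum)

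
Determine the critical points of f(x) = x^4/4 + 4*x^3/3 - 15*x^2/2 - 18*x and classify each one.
f'(x) = x^3 + 4*x^2 - 15*x - 18

Solve f'(x) = 0:
  Factor: x^3 + 4*x^2 - 15*x - 18 = (x - 3)*(x + 1)*(x + 6) = 0.
  ⇒ x = -6, -1, 3

f''(x) = 3*x^2 + 8*x - 15
Second-derivative test at each critical point:
  f''(-6) = 45 > 0 → local minimum
  f''(-1) = -20 < 0 → local maximum
  f''(3) = 36 > 0 → local minimum

Critical points: x = -6 (local minimum); x = -1 (local maximum); x = 3 (local minimum)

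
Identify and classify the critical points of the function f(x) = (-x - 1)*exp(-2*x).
f'(x) = (2*x + 1)*exp(-2*x)

Solve f'(x) = 0:
  f'(x) = (2*x + 1)·exp(-2*x) and exp(-2*x) > 0 for every x, so f'(x) = 0 ⇔ 2*x + 1 = 0.
  2*x + 1 = 0.
  ⇒ x = -1/2

f''(x) = -4*x*exp(-2*x)
Second-derivative test at each critical point:
  f''(-1/2) = 5.4366 > 0 → local minimum

Critical points: x = -1/2 (local minimum)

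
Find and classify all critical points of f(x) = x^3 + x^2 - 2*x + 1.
f'(x) = 3*x^2 + 2*x - 2

Solve f'(x) = 0:
  3*x^2 + 2*x - 2 = 0 has no rational roots; quadratic formula: x = (-2 ± √28)/6.
  ⇒ x = -sqrt(7)/3 - 1/3 ≈ -1.2153, -1/3 + sqrt(7)/3 ≈ 0.5486

f''(x) = 6*x + 2
Second-derivative test at each critical point:
  f''(-1.2153) = -5.2915 < 0 → local maximum
  f''(0.5486) = 5.2915 > 0 → local minimum

Critical points: x = -sqrt(7)/3 - 1/3 ≈ -1.2153 (local maximum); x = -1/3 + sqrt(7)/3 ≈ 0.5486 (local minimum)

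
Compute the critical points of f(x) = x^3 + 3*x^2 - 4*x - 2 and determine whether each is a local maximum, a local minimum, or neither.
f'(x) = 3*x^2 + 6*x - 4

Solve f'(x) = 0:
  3*x^2 + 6*x - 4 = 0 has no rational roots; quadratic formula: x = (-6 ± √84)/6.
  ⇒ x = -sqrt(21)/3 - 1 ≈ -2.5275, -1 + sqrt(21)/3 ≈ 0.5275

f''(x) = 6*x + 6
Second-derivative test at each critical point:
  f''(-2.5275) = -9.1652 < 0 → local maximum
  f''(0.5275) = 9.1652 > 0 → local minimum

Critical points: x = -sqrt(21)/3 - 1 ≈ -2.5275 (local maximum); x = -1 + sqrt(21)/3 ≈ 0.5275 (local minimum)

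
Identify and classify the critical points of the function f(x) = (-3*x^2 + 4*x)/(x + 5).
f'(x) = (-3*x^2 - 30*x + 20)/(x^2 + 10*x + 25)

Solve f'(x) = 0:
  f'(x) = -(3*x^2 + 30*x - 20)/(x + 5)^2; the denominator is positive wherever f is defined, so f'(x) = 0 ⇔ -3*x^2 - 30*x + 20 = 0.
  3*x^2 + 30*x - 20 = 0 has no rational roots; quadratic formula: x = (-30 ± √1140)/6.
  ⇒ x = -sqrt(285)/3 - 5 ≈ -10.6273, -5 + sqrt(285)/3 ≈ 0.6273

f''(x) = -190/(x^3 + 15*x^2 + 75*x + 125)
Second-derivative test at each critical point:
  f''(-10.6273) = 1.0662 > 0 → local minimum
  f''(0.6273) = -1.0662 < 0 → local maximum

Critical points: x = -sqrt(285)/3 - 5 ≈ -10.6273 (local minimum); x = -5 + sqrt(285)/3 ≈ 0.6273 (local maximum)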